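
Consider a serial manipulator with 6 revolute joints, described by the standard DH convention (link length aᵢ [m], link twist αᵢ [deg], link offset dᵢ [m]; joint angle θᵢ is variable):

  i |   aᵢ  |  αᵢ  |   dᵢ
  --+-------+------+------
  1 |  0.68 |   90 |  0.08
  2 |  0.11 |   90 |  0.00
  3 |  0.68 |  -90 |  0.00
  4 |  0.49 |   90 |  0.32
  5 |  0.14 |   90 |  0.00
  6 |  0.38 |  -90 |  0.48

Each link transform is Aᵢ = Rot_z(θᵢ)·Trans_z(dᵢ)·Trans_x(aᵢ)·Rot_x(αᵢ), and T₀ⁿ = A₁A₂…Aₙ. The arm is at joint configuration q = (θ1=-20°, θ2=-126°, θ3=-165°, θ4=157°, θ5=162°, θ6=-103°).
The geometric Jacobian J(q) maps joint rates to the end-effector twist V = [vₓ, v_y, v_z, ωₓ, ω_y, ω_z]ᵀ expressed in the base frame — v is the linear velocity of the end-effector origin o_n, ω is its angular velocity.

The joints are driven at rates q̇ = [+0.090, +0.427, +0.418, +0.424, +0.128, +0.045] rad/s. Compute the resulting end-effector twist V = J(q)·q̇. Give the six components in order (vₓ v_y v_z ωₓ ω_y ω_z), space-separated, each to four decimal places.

o_n = [0.6392, 0.5816, -0.1130]
J₁: ẑ×o_n = [-0.5816, 0.6392, 0.0000], ω = ẑ
J2: z=[-0.3420, -0.9397, 0.0000] o=[0.6390, -0.2326, 0.0800] → [0.1814, -0.0660, -0.2783, -0.3420, -0.9397, 0.0000]
J3: z=[-0.7602, 0.2767, 0.5878] o=[0.5782, -0.2105, -0.0090] → [-0.4943, -0.0432, -0.6190, -0.7602, 0.2767, 0.5878]
J4: z=[0.1874, 0.9597, -0.2094] o=[1.0012, -0.1771, 0.5224] → [-0.4509, 0.1949, 0.4896, 0.1874, 0.9597, -0.2094]
J5: z=[0.9428, -0.2355, -0.2357] o=[0.9262, 0.0549, -0.0096] → [0.1485, 0.1651, 0.4290, 0.9428, -0.2355, -0.2357]
J6: z=[0.0931, 0.8654, -0.4924] o=[0.9710, 0.1168, 0.1077] → [0.0379, 0.1839, 0.3304, 0.0931, 0.8654, -0.4924]
V = J·q̇ = [-0.3520, 0.1233, -0.1002, -0.2595, 0.1301, 0.1946]

-0.3520 0.1233 -0.1002 -0.2595 0.1301 0.1946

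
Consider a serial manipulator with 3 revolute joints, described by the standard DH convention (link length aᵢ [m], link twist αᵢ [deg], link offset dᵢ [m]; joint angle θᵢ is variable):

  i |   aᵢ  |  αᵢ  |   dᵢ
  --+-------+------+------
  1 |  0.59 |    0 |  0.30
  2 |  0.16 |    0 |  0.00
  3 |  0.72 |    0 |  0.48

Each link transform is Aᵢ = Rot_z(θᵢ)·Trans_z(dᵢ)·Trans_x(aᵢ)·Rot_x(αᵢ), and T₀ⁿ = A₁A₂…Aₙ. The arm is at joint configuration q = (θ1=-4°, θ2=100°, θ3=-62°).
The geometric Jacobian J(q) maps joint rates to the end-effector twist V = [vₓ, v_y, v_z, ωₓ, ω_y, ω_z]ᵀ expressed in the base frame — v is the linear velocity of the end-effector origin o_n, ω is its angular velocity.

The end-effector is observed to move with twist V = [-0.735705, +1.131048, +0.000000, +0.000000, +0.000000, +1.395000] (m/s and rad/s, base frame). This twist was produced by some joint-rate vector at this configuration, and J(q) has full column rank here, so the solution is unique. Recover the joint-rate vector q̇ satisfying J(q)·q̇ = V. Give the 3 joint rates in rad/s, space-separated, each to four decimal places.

0.5420 0.6920 0.1610

o_n = [1.1687, 0.5206, 0.7800]
J₁: ẑ×o_n = [-0.5206, 1.1687, 0.0000], ω = ẑ
J2: z=[0.0000, 0.0000, 1.0000] o=[0.5886, -0.0412, 0.3000] → [-0.5617, 0.5802, 0.0000, 0.0000, 0.0000, 1.0000]
J3: z=[0.0000, 0.0000, 1.0000] o=[0.5718, 0.1180, 0.3000] → [-0.4026, 0.5969, 0.0000, 0.0000, 0.0000, 1.0000]
q̇ = J⁺·V = [0.5420, 0.6920, 0.1610]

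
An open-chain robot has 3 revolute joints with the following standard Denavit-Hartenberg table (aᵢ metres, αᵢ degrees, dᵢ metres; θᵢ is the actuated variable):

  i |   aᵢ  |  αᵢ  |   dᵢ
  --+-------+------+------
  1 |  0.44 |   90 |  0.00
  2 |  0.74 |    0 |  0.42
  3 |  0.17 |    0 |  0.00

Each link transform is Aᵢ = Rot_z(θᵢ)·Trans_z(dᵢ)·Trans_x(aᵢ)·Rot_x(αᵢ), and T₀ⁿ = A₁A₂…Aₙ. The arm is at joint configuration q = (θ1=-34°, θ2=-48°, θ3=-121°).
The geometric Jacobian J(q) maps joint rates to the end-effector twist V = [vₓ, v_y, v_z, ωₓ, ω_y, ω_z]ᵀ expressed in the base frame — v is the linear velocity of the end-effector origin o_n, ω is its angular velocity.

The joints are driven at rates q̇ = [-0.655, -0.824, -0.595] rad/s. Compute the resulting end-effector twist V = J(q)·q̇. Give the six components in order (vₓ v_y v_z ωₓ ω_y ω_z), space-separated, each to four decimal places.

o_n = [0.4021, -0.7778, -0.5824]
J₁: ẑ×o_n = [0.7778, 0.4021, -0.0000], ω = ẑ
J2: z=[-0.5592, -0.8290, 0.0000] o=[0.3648, -0.2460, 0.0000] → [0.4828, -0.3257, 0.3283, -0.5592, -0.8290, 0.0000]
J3: z=[-0.5592, -0.8290, 0.0000] o=[0.5404, -0.8711, -0.5499] → [0.0269, -0.0181, -0.1669, -0.5592, -0.8290, 0.0000]
V = J·q̇ = [-0.9233, 0.0158, -0.1712, 0.7935, 1.1764, -0.6550]

-0.9233 0.0158 -0.1712 0.7935 1.1764 -0.6550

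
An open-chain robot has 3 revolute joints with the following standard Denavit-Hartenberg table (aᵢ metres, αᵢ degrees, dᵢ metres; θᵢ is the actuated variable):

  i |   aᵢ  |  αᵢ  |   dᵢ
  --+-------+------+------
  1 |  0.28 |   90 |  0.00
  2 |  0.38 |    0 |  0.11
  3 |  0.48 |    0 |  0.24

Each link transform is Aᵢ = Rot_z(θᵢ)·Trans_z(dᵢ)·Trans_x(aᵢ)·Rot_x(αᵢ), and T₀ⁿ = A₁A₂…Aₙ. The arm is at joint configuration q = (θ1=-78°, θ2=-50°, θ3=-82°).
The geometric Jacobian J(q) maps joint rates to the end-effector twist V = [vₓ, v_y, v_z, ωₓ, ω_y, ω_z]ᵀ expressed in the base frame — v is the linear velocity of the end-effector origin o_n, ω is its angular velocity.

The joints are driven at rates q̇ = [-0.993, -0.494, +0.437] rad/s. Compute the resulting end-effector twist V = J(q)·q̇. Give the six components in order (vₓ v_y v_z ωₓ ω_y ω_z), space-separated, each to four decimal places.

-0.3036 0.4586 -0.1024 0.0558 0.0119 -0.9930

o_n = [-0.3001, -0.2714, -0.6478]
J₁: ẑ×o_n = [0.2714, -0.3001, 0.0000], ω = ẑ
J2: z=[-0.9781, -0.2079, 0.0000] o=[0.0582, -0.2739, 0.0000] → [0.1347, -0.6337, -0.0769, -0.9781, -0.2079, 0.0000]
J3: z=[-0.9781, -0.2079, 0.0000] o=[0.0014, -0.5357, -0.2911] → [0.0742, -0.3489, -0.3212, -0.9781, -0.2079, 0.0000]
V = J·q̇ = [-0.3036, 0.4586, -0.1024, 0.0558, 0.0119, -0.9930]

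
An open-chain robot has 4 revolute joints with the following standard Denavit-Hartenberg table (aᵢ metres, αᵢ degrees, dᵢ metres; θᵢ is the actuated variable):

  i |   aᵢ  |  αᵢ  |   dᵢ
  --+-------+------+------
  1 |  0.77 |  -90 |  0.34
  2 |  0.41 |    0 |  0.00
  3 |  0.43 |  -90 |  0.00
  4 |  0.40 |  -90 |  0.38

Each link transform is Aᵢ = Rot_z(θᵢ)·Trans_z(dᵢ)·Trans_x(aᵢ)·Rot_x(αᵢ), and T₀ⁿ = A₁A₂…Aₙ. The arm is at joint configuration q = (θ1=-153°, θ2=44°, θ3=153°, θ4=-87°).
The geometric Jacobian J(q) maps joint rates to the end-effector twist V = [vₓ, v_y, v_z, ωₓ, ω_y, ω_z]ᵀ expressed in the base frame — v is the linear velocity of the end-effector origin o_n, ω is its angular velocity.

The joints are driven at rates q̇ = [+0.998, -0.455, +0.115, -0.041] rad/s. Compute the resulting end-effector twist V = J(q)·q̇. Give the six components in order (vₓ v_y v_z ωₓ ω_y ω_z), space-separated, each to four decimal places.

o_n = [-0.4823, -0.6940, 0.5504]
J₁: ẑ×o_n = [0.6940, -0.4823, 0.0000], ω = ẑ
J2: z=[0.4540, -0.8910, 0.0000] o=[-0.6861, -0.3496, 0.3400] → [-0.1875, -0.0955, 0.0252, 0.4540, -0.8910, 0.0000]
J3: z=[0.4540, -0.8910, 0.0000] o=[-0.9489, -0.4835, 0.0552] → [-0.4413, -0.2248, 0.3201, 0.4540, -0.8910, 0.0000]
J4: z=[-0.2605, -0.1327, 0.9563] o=[-0.5825, -0.2968, 0.1809] → [0.3309, 0.1921, 0.1168, -0.2605, -0.1327, 0.9563]
V = J·q̇ = [0.7137, -0.4716, 0.0206, -0.1437, 0.3084, 0.9588]

0.7137 -0.4716 0.0206 -0.1437 0.3084 0.9588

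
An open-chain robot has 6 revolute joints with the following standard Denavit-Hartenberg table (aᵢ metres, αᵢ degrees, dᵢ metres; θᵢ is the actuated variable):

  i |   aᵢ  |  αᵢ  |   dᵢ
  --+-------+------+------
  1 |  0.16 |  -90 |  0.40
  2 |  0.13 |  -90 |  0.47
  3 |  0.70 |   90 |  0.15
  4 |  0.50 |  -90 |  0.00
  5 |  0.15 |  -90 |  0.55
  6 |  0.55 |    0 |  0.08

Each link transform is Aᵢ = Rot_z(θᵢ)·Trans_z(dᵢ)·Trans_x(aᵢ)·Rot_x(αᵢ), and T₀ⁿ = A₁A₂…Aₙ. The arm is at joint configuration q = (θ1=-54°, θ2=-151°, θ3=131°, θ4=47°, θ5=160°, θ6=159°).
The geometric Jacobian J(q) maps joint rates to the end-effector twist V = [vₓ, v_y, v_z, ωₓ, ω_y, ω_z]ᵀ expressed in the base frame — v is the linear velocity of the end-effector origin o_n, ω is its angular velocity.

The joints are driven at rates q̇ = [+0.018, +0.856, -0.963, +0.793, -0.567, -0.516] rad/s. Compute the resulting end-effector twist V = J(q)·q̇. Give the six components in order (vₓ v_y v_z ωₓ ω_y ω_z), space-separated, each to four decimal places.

o_n = [0.2327, -1.0236, 1.0813]
J₁: ẑ×o_n = [1.0236, 0.2327, -0.0000], ω = ẑ
J2: z=[0.8090, 0.5878, 0.0000] o=[0.0940, -0.1294, 0.4000] → [0.4005, -0.5512, -0.8049, 0.8090, 0.5878, 0.0000]
J3: z=[0.2850, -0.3922, 0.8746] o=[0.4075, 0.2388, 0.4630] → [0.8616, -0.3291, -0.4283, 0.2850, -0.3922, 0.8746]
J4: z=[-0.9188, 0.1484, 0.3659] o=[0.2589, -0.4555, 0.3716] → [0.3132, 0.6425, 0.5259, -0.9188, 0.1484, 0.3659]
J5: z=[0.3942, 0.3964, 0.8291] o=[0.2699, -0.9085, 0.5829] → [0.2931, -0.2274, -0.0306, 0.3942, 0.3964, 0.8291]
J6: z=[-0.8709, 0.4493, 0.1992] o=[0.5308, -0.5704, 0.9606] → [0.1446, 0.0458, 0.5287, -0.8709, 0.4493, 0.1992]
V = J·q̇ = [-0.4609, 0.4641, -0.1150, -0.0846, 0.5419, -1.1070]

-0.4609 0.4641 -0.1150 -0.0846 0.5419 -1.1070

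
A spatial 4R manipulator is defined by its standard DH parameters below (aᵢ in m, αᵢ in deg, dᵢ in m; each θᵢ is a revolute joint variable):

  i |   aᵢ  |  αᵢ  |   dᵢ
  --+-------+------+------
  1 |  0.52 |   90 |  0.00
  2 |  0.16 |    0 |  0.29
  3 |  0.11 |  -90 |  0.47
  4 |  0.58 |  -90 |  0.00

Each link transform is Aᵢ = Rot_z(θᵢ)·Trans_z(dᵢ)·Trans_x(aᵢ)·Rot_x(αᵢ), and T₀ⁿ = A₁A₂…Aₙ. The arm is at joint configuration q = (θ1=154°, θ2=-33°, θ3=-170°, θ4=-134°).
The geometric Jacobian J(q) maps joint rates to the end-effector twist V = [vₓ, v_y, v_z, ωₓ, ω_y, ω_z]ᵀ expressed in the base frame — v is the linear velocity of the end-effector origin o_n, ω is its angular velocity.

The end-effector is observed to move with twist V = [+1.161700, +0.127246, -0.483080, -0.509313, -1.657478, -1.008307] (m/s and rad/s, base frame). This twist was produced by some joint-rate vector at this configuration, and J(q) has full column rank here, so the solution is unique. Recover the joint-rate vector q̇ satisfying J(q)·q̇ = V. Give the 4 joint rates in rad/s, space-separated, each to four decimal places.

o_n = [-0.3143, 1.4630, -0.2016]
J₁: ẑ×o_n = [-1.4630, -0.3143, 0.0000], ω = ẑ
J2: z=[0.4384, 0.8988, 0.0000] o=[-0.4674, 0.2280, 0.0000] → [-0.1812, 0.0884, 0.4038, 0.4384, 0.8988, 0.0000]
J3: z=[0.4384, 0.8988, 0.0000] o=[-0.4609, 0.5474, -0.0871] → [-0.1029, 0.0502, 0.2696, 0.4384, 0.8988, 0.0000]
J4: z=[0.3512, -0.1713, -0.9205] o=[-0.1638, 0.9255, -0.0442] → [0.5218, 0.1938, 0.1630, 0.3512, -0.1713, -0.9205]
q̇ = J⁺·V = [-0.3750, -0.9940, -0.7190, 0.6880]

-0.3750 -0.9940 -0.7190 0.6880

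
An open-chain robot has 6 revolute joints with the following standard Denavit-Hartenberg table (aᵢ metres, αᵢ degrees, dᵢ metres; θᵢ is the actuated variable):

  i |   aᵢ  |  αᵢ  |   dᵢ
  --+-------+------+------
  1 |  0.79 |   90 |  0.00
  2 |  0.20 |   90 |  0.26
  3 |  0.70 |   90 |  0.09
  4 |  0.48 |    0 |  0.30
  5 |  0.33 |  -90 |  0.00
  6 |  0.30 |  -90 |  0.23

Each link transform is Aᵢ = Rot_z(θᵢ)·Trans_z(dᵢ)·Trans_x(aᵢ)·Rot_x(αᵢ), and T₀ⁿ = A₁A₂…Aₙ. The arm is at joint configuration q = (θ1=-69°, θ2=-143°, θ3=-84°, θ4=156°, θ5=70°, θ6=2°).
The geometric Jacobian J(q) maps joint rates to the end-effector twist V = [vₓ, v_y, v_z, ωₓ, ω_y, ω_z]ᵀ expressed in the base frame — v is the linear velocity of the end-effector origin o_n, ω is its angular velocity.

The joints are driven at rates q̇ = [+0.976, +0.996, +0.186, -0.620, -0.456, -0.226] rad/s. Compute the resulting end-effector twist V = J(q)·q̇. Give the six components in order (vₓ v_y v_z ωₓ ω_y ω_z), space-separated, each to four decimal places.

0.5910 0.0138 0.7891 -1.5612 0.5227 0.6161

o_n = [0.1550, -1.0741, -0.2080]
J₁: ẑ×o_n = [1.0741, 0.1550, -0.0000], ω = ẑ
J2: z=[-0.9336, -0.3584, 0.0000] o=[0.2831, -0.7375, 0.0000] → [0.0746, -0.1942, 0.2683, -0.9336, -0.3584, 0.0000]
J3: z=[-0.2157, 0.5618, 0.7986] o=[-0.0169, -0.6816, -0.1204] → [0.2642, 0.1183, -0.0119, -0.2157, 0.5618, 0.7986]
J4: z=[0.3822, -0.7040, 0.5985] o=[0.5927, -0.3270, -0.0925] → [0.5285, -0.2178, -0.5937, 0.3822, -0.7040, 0.5985]
J5: z=[0.3822, -0.7040, 0.5985] o=[0.2713, -0.6190, 0.2705] → [0.6093, 0.1133, -0.2558, 0.3822, -0.7040, 0.5985]
J6: z=[0.7962, -0.0779, -0.6000] o=[0.1165, -0.8519, 0.0954] → [-0.1097, 0.2185, -0.1739, 0.7962, -0.0779, -0.6000]
V = J·q̇ = [0.5910, 0.0138, 0.7891, -1.5612, 0.5227, 0.6161]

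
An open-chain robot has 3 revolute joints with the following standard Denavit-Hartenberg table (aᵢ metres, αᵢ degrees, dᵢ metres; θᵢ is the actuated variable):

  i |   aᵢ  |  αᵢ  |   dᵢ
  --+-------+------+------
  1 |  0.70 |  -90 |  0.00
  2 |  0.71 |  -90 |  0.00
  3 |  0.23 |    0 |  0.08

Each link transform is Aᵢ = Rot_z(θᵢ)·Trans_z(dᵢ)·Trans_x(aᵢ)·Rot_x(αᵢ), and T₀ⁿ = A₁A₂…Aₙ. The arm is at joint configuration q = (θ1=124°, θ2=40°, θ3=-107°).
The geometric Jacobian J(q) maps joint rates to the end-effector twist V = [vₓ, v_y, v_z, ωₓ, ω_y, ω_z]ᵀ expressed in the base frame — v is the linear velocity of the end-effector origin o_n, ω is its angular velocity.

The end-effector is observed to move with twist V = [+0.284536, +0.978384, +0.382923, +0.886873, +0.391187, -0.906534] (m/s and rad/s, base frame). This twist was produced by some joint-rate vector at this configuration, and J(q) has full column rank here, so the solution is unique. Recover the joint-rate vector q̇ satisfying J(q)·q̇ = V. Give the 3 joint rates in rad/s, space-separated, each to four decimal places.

-0.7020 -0.9540 0.2670

o_n = [-0.8204, 0.8229, -0.4744]
J₁: ẑ×o_n = [-0.8229, -0.8204, 0.0000], ω = ẑ
J2: z=[-0.8290, -0.5592, 0.0000] o=[-0.3914, 0.5803, 0.0000] → [0.2653, -0.3933, -0.4410, -0.8290, -0.5592, 0.0000]
J3: z=[0.3594, -0.5329, -0.7660] o=[-0.6956, 1.0312, -0.4564] → [-0.1500, 0.1021, -0.1414, 0.3594, -0.5329, -0.7660]
q̇ = J⁺·V = [-0.7020, -0.9540, 0.2670]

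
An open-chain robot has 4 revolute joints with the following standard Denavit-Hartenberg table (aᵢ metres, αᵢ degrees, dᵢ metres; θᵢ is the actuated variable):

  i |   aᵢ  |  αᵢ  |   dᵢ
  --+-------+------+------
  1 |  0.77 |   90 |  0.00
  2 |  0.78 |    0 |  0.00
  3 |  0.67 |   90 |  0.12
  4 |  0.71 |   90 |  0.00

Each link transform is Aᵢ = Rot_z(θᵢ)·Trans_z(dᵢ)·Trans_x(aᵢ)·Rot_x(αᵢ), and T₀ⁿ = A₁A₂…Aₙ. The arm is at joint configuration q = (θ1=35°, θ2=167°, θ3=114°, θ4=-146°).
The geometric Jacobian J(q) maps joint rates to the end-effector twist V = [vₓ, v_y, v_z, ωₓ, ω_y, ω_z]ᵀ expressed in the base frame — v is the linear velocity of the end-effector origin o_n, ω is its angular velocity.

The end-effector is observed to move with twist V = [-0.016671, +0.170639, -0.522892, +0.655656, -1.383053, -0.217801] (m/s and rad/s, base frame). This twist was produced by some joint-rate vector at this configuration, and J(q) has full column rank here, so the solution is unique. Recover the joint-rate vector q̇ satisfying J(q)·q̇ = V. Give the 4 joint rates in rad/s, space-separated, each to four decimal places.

-0.1680 0.5850 0.9240 0.2610

o_n = [-0.1380, 0.2416, 0.0956]
J₁: ẑ×o_n = [-0.2416, -0.1380, 0.0000], ω = ẑ
J2: z=[0.5736, -0.8192, 0.0000] o=[0.6307, 0.4417, 0.0000] → [-0.0783, -0.0548, -0.7445, 0.5736, -0.8192, 0.0000]
J3: z=[0.5736, -0.8192, 0.0000] o=[0.0082, 0.0057, 0.1755] → [0.0654, 0.0458, 0.0155, 0.5736, -0.8192, 0.0000]
J4: z=[-0.8041, -0.5630, -0.1908] o=[0.1817, -0.0192, -0.4822] → [-0.2756, 0.5256, -0.3897, -0.8041, -0.5630, -0.1908]
q̇ = J⁺·V = [-0.1680, 0.5850, 0.9240, 0.2610]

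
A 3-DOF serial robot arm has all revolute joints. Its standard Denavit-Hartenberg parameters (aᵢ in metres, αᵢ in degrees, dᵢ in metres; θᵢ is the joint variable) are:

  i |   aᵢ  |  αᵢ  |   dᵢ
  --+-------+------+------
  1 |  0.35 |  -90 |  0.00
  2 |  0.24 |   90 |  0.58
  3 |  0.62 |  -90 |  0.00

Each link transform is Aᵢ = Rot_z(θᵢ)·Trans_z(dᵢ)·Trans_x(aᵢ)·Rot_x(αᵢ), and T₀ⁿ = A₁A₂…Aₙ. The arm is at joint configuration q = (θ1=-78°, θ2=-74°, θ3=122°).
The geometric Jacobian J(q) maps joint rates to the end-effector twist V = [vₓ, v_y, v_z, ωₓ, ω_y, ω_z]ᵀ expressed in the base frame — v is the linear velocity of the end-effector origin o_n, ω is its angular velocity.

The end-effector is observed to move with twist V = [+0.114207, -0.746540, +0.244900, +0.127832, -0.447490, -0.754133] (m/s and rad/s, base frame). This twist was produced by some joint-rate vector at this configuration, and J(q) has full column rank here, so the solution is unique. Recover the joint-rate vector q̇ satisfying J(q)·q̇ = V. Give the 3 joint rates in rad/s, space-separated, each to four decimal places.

o_n = [1.1493, -0.0886, -0.0851]
J₁: ẑ×o_n = [0.0886, 1.1493, -0.0000], ω = ẑ
J2: z=[0.9781, 0.2079, 0.0000] o=[0.0728, -0.3424, 0.0000] → [-0.0177, 0.0833, 0.0244, 0.9781, 0.2079, 0.0000]
J3: z=[-0.1999, 0.9403, 0.2756] o=[0.6538, -0.2865, 0.2307] → [-0.3515, 0.0735, -0.5054, -0.1999, 0.9403, 0.2756]
q̇ = J⁺·V = [-0.6210, 0.0320, -0.4830]

-0.6210 0.0320 -0.4830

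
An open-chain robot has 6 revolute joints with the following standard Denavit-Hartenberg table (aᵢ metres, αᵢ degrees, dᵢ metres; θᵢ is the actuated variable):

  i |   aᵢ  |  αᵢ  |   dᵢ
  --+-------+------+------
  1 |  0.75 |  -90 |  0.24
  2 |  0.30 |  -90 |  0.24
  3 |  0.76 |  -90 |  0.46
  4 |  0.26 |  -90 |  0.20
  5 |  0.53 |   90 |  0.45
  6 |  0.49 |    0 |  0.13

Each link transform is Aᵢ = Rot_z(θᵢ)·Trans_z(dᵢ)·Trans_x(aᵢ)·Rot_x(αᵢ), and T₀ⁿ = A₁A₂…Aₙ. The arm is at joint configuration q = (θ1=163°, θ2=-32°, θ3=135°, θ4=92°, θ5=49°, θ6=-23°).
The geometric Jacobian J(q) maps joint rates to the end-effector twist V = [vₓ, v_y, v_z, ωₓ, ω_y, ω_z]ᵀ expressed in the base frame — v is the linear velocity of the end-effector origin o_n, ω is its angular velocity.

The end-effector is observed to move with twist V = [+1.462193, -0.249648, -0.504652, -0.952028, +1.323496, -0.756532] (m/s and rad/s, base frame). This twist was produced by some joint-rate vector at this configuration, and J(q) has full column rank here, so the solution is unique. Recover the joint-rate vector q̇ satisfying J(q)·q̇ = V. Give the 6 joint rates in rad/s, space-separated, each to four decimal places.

0.3160 0.5330 0.8950 -0.8200 -0.6740 -0.9620

o_n = [-0.5639, 0.6030, 0.8459]
J₁: ẑ×o_n = [-0.6030, -0.5639, 0.0000], ω = ẑ
J2: z=[-0.2924, -0.9563, 0.0000] o=[-0.7172, 0.2193, 0.2400] → [-0.5794, 0.1771, 0.0345, -0.2924, -0.9563, 0.0000]
J3: z=[-0.5068, 0.1549, -0.8480] o=[-1.0307, 0.0641, 0.3990] → [0.5262, -0.1694, -0.3454, -0.5068, 0.1549, -0.8480]
J4: z=[0.3667, -0.8515, -0.3747] o=[-0.6709, 0.5161, -0.2759] → [-0.9227, -0.4515, 0.1230, 0.3667, -0.8515, -0.3747]
J5: z=[-0.7974, -0.4952, 0.3449] o=[-0.4729, 0.3010, -0.1271] → [-0.5860, 0.7445, -0.2859, -0.7974, -0.4952, 0.3449]
J6: z=[0.6023, -0.6887, 0.4037] o=[-0.8118, 0.3588, 0.4772] → [-0.3525, -0.1219, 0.3178, 0.6023, -0.6887, 0.4037]
q̇ = J⁺·V = [0.3160, 0.5330, 0.8950, -0.8200, -0.6740, -0.9620]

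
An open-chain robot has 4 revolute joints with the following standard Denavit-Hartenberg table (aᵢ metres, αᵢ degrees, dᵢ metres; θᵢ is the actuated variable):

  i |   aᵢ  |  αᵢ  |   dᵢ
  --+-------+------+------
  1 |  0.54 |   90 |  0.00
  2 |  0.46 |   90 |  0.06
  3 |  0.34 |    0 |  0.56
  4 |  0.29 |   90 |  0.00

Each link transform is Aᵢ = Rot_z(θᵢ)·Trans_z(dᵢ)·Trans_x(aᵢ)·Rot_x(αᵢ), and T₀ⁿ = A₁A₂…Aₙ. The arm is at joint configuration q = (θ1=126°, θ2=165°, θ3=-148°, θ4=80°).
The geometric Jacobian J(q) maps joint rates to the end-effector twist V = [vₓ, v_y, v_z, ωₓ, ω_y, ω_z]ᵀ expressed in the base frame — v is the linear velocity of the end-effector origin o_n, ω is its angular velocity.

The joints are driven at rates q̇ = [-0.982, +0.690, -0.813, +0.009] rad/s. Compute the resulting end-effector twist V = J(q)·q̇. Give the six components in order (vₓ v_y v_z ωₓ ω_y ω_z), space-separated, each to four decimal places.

o_n = [-0.5582, 0.1064, 0.6135]
J₁: ẑ×o_n = [-0.1064, -0.5582, 0.0000], ω = ẑ
J2: z=[0.8090, 0.5878, 0.0000] o=[-0.3174, 0.4369, 0.0000] → [0.3606, -0.4963, -0.1258, 0.8090, 0.5878, 0.0000]
J3: z=[-0.1521, 0.2094, 0.9659] o=[-0.0077, 0.1127, 0.1191] → [0.1096, -0.4565, 0.1162, -0.1521, 0.2094, 0.9659]
J4: z=[-0.1521, 0.2094, 0.9659] o=[-0.4024, 0.3493, 0.5853] → [0.2405, -0.1463, 0.0696, -0.1521, 0.2094, 0.9659]
V = J·q̇ = [0.2664, 0.5756, -0.1807, 0.6805, 0.2372, -1.7586]

0.2664 0.5756 -0.1807 0.6805 0.2372 -1.7586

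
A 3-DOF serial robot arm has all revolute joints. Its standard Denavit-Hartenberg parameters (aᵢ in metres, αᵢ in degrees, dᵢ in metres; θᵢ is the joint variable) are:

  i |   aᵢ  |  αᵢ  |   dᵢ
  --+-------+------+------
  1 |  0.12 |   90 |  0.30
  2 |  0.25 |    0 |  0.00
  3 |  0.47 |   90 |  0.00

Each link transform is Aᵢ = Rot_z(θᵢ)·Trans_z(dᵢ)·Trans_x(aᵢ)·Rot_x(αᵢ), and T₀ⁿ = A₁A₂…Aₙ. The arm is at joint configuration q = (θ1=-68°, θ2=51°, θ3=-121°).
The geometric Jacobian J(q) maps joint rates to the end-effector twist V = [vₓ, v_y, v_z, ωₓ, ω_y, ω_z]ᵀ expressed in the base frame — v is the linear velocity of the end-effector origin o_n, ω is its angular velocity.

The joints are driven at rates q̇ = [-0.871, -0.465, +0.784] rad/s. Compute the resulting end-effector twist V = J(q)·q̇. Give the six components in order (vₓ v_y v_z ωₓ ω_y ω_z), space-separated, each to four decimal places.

o_n = [0.1641, -0.4062, 0.0526]
J₁: ẑ×o_n = [0.4062, 0.1641, -0.0000], ω = ẑ
J2: z=[-0.9272, -0.3746, 0.0000] o=[0.0450, -0.1113, 0.3000] → [0.0927, -0.2294, 0.3181, -0.9272, -0.3746, 0.0000]
J3: z=[-0.9272, -0.3746, 0.0000] o=[0.1039, -0.2571, 0.4943] → [0.1654, -0.4095, 0.1607, -0.9272, -0.3746, 0.0000]
V = J·q̇ = [-0.2672, -0.3573, -0.0219, -0.2958, -0.1195, -0.8710]

-0.2672 -0.3573 -0.0219 -0.2958 -0.1195 -0.8710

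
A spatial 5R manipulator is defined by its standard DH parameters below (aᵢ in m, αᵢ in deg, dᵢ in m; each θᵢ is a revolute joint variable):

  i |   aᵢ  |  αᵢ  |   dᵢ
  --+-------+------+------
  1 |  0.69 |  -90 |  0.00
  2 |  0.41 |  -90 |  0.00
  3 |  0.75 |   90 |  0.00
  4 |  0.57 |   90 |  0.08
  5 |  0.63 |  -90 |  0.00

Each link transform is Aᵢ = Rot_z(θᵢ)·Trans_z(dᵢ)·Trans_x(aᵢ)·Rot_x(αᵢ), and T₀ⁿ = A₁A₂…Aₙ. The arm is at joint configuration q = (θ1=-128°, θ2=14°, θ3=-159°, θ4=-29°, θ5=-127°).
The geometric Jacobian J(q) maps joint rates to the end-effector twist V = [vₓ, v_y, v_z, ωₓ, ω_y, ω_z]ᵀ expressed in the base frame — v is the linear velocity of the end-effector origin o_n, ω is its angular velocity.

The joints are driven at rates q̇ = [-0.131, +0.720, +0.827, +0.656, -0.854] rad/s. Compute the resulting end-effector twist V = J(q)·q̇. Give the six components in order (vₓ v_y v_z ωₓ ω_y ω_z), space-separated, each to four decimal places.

o_n = [0.3075, -0.7818, 0.1610]
J₁: ẑ×o_n = [0.7818, 0.3075, -0.0000], ω = ẑ
J2: z=[0.7880, -0.6157, 0.0000] o=[-0.4248, -0.5437, 0.0000] → [-0.0991, -0.1269, 0.2633, 0.7880, -0.6157, 0.0000]
J3: z=[0.1489, 0.1906, -0.9703] o=[-0.6697, -0.8572, -0.0992] → [0.1228, -0.9870, -0.1751, 0.1489, 0.1906, -0.9703]
J4: z=[-0.5216, 0.8488, 0.0867] o=[-0.0397, -0.4873, 0.0702] → [0.1026, 0.0775, -0.1411, -0.5216, 0.8488, 0.0867]
J5: z=[-0.5376, -0.4058, 0.7391] o=[0.2963, -0.2262, 0.4579] → [0.5311, -0.1513, 0.3032, -0.5376, -0.4058, 0.7391]
V = J·q̇ = [-0.4585, -0.7678, -0.3067, 0.8074, 0.6178, -1.5078]

-0.4585 -0.7678 -0.3067 0.8074 0.6178 -1.5078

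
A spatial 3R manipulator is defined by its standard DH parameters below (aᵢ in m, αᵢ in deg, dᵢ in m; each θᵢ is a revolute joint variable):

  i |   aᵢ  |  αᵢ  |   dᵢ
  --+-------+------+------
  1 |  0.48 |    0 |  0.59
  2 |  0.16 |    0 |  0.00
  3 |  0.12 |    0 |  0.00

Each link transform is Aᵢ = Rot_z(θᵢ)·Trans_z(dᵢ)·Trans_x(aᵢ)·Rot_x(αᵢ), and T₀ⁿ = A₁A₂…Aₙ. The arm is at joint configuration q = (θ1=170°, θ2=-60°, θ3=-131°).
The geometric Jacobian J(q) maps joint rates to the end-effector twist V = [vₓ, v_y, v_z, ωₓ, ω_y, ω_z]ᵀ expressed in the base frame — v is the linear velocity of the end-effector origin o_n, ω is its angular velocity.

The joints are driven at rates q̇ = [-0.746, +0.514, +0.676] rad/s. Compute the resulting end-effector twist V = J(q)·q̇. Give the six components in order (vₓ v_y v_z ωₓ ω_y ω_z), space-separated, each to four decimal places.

0.1162 0.4151 0.0000 0.0000 0.0000 0.4440

o_n = [-0.4154, 0.1907, 0.5900]
J₁: ẑ×o_n = [-0.1907, -0.4154, 0.0000], ω = ẑ
J2: z=[0.0000, 0.0000, 1.0000] o=[-0.4727, 0.0834, 0.5900] → [-0.1073, 0.0573, 0.0000, 0.0000, 0.0000, 1.0000]
J3: z=[0.0000, 0.0000, 1.0000] o=[-0.5274, 0.2337, 0.5900] → [0.0430, 0.1120, -0.0000, 0.0000, 0.0000, 1.0000]
V = J·q̇ = [0.1162, 0.4151, 0.0000, 0.0000, 0.0000, 0.4440]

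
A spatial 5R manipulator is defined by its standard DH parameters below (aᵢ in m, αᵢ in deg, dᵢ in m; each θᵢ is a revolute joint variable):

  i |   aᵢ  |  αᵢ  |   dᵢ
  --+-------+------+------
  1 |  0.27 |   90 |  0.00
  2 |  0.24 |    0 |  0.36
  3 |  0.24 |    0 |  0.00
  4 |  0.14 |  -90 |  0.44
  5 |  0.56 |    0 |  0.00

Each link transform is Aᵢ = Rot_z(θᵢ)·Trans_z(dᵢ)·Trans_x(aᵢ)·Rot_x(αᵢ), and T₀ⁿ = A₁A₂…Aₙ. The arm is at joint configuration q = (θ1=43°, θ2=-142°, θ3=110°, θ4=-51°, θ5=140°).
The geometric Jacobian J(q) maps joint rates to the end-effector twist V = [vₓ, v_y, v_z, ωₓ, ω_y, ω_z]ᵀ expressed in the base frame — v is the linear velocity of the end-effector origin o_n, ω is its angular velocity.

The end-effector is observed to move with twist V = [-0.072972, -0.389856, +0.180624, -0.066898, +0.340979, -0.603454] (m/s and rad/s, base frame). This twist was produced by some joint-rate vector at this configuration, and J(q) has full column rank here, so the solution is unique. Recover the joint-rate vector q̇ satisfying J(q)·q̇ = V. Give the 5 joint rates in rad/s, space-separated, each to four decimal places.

o_n = [0.4824, -0.1519, 0.0119]
J₁: ẑ×o_n = [0.1519, 0.4824, -0.0000], ω = ẑ
J2: z=[0.6820, -0.7314, 0.0000] o=[0.1975, 0.1841, 0.0000] → [-0.0087, -0.0081, -0.0208, 0.6820, -0.7314, 0.0000]
J3: z=[0.6820, -0.7314, 0.0000] o=[0.3047, -0.2081, -0.1478] → [-0.1168, -0.1089, 0.1683, 0.6820, -0.7314, 0.0000]
J4: z=[0.6820, -0.7314, 0.0000] o=[0.4535, -0.0693, -0.2749] → [-0.2098, -0.1956, -0.0352, 0.6820, -0.7314, 0.0000]
J5: z=[0.7259, 0.6769, 0.1219] o=[0.7661, -0.3795, -0.4139] → [0.2605, -0.3437, 0.3573, 0.7259, 0.6769, 0.1219]
q̇ = J⁺·V = [-0.6260, -0.6970, 0.5610, -0.1590, 0.1850]

-0.6260 -0.6970 0.5610 -0.1590 0.1850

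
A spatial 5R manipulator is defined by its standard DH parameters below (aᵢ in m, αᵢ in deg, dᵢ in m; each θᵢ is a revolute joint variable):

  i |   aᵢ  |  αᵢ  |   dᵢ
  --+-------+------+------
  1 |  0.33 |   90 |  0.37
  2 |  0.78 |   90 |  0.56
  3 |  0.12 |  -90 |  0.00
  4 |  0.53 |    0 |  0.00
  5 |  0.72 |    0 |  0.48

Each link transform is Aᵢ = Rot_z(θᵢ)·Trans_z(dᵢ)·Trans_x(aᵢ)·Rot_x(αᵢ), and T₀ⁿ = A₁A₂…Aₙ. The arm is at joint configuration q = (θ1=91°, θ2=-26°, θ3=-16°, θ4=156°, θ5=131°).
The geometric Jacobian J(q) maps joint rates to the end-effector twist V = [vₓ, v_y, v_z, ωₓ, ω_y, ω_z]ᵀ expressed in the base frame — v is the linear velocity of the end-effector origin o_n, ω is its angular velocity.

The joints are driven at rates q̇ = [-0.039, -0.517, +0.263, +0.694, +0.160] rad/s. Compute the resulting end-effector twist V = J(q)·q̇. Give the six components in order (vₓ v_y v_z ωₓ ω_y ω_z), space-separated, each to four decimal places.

-0.0890 -0.2449 -0.5152 0.3022 0.1016 -0.3786

o_n = [1.0495, 0.8283, -0.3903]
J₁: ẑ×o_n = [-0.8283, 1.0495, 0.0000], ω = ẑ
J2: z=[0.9998, 0.0175, 0.0000] o=[-0.0058, 0.3299, 0.3700] → [-0.0133, 0.7602, 0.4799, 0.9998, 0.0175, 0.0000]
J3: z=[0.0077, -0.4383, -0.8988] o=[0.5419, 1.0407, 0.0281] → [-0.0075, -0.4530, 0.2208, 0.0077, -0.4383, -0.8988]
J4: z=[0.9568, 0.2645, -0.1208] o=[0.5070, 1.1438, -0.0225] → [-0.1354, 0.2863, -0.4453, 0.9568, 0.2645, -0.1208]
J5: z=[0.9568, 0.2645, -0.1208] o=[0.6461, 0.8223, 0.3753] → [-0.2018, 0.6837, -0.1009, 0.9568, 0.2645, -0.1208]
V = J·q̇ = [-0.0890, -0.2449, -0.5152, 0.3022, 0.1016, -0.3786]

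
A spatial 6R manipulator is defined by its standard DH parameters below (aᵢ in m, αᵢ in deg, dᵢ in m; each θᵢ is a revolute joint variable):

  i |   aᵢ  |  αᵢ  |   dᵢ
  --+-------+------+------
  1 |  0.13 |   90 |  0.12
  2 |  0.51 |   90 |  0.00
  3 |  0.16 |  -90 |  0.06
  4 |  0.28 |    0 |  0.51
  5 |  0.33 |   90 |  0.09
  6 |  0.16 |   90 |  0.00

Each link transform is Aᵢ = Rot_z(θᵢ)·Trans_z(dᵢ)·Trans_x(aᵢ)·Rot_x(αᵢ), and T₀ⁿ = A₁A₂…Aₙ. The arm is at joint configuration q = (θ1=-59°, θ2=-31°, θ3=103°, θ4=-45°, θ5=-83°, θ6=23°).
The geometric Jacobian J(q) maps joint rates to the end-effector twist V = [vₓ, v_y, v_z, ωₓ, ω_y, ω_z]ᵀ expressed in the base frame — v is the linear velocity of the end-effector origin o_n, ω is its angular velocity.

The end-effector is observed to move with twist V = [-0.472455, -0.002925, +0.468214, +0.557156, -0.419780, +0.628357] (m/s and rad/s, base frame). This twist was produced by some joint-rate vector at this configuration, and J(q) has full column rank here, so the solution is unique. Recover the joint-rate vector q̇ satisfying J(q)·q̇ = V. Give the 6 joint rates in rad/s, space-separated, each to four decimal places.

0.5860 -0.7240 -0.6280 0.1640 -0.7870 -0.4200

o_n = [-0.0933, 0.3233, -0.3463]
J₁: ẑ×o_n = [-0.3233, -0.0933, 0.0000], ω = ẑ
J2: z=[-0.8572, -0.5150, 0.0000] o=[0.0670, -0.1114, 0.1200] → [0.2402, -0.3997, -0.4551, -0.8572, -0.5150, 0.0000]
J3: z=[-0.2653, 0.4415, -0.8572] o=[0.2921, -0.4861, -0.1427] → [0.6039, 0.2763, -0.0446, -0.2653, 0.4415, -0.8572]
J4: z=[-0.2373, 0.8318, 0.5018] o=[0.1267, -0.5135, -0.1756] → [-0.5619, -0.1509, -0.0156, -0.2373, 0.8318, 0.5018]
J5: z=[-0.2373, 0.8318, 0.5018] o=[-0.2319, -0.0685, -0.0664] → [-0.4294, 0.0031, -0.2083, -0.2373, 0.8318, 0.5018]
J6: z=[0.8997, -0.0066, 0.4364] o=[-0.1324, 0.1895, -0.2677] → [-0.0579, 0.0878, 0.1206, 0.8997, -0.0066, 0.4364]
q̇ = J⁺·V = [0.5860, -0.7240, -0.6280, 0.1640, -0.7870, -0.4200]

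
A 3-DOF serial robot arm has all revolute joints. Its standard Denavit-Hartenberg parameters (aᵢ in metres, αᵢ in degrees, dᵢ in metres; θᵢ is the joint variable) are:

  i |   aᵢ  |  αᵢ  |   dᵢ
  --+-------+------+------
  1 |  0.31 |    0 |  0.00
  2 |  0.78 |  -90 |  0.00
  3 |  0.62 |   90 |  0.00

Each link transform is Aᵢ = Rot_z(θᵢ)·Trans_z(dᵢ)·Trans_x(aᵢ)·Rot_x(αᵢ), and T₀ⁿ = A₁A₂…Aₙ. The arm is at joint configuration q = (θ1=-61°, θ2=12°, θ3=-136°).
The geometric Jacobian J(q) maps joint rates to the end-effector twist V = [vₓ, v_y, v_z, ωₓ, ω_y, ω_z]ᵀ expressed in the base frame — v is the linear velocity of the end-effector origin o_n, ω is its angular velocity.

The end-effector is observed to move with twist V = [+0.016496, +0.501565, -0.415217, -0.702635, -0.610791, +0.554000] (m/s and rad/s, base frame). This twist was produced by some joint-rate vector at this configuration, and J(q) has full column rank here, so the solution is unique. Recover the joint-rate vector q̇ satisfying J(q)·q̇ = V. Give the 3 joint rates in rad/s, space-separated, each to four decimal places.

o_n = [0.3694, -0.5232, 0.4307]
J₁: ẑ×o_n = [0.5232, 0.3694, -0.0000], ω = ẑ
J2: z=[0.0000, 0.0000, 1.0000] o=[0.1503, -0.2711, 0.0000] → [0.2521, 0.2191, -0.0000, 0.0000, 0.0000, 1.0000]
J3: z=[0.7547, 0.6561, 0.0000] o=[0.6620, -0.8598, 0.0000] → [0.2826, -0.3250, 0.4460, 0.7547, 0.6561, 0.0000]
q̇ = J⁺·V = [0.5160, 0.0380, -0.9310]

0.5160 0.0380 -0.9310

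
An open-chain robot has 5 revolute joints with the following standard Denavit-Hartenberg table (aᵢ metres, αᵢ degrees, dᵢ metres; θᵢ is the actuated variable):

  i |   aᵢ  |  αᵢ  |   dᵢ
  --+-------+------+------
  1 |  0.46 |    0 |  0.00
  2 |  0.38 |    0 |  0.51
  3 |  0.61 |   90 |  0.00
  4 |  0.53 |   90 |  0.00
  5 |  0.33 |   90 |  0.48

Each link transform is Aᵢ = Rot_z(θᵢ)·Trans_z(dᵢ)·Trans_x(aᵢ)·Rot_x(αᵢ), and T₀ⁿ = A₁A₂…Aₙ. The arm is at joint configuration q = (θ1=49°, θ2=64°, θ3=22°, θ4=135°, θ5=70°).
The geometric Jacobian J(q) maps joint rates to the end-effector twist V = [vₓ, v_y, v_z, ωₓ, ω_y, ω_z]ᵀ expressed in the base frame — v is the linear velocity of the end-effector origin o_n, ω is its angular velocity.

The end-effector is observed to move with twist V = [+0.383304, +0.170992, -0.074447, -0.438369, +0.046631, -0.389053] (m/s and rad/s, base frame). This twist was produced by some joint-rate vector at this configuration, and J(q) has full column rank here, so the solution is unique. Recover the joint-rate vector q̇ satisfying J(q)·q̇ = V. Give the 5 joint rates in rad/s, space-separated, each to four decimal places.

-0.5820 0.7060 -0.8560 -0.2770 0.4850

o_n = [0.0227, 1.2661, 1.3040]
J₁: ẑ×o_n = [-1.2661, 0.0227, 0.0000], ω = ẑ
J2: z=[0.0000, 0.0000, 1.0000] o=[0.3018, 0.3472, 0.0000] → [-0.9190, -0.2791, 0.0000, 0.0000, 0.0000, 1.0000]
J3: z=[0.0000, 0.0000, 1.0000] o=[0.1533, 0.6970, 0.5100] → [-0.5692, -0.1306, 0.0000, 0.0000, 0.0000, 1.0000]
J4: z=[0.7071, 0.7071, 0.0000] o=[-0.2780, 1.1283, 0.5100] → [0.5614, -0.5614, -0.1152, 0.7071, 0.7071, 0.0000]
J5: z=[-0.5000, 0.5000, 0.7071] o=[-0.0130, 0.8633, 0.8848] → [-0.0752, 0.2349, -0.2193, -0.5000, 0.5000, 0.7071]
q̇ = J⁺·V = [-0.5820, 0.7060, -0.8560, -0.2770, 0.4850]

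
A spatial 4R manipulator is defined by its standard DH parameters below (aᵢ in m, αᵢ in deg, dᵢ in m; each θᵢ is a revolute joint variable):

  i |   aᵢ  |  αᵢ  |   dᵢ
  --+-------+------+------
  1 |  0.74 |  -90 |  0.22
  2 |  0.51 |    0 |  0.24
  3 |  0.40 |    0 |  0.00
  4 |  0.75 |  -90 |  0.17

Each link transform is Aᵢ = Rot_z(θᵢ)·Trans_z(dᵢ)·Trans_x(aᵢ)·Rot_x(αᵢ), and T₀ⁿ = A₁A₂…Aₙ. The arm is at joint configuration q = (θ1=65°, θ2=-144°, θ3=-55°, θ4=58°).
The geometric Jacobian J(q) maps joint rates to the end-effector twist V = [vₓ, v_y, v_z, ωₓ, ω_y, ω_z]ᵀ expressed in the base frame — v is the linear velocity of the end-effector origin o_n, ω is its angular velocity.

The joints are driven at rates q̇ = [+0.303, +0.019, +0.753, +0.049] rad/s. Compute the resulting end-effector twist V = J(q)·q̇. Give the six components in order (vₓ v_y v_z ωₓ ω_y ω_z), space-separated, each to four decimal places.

o_n = [-0.6394, -0.4010, 0.8615]
J₁: ẑ×o_n = [0.4010, -0.6394, 0.0000], ω = ẑ
J2: z=[-0.9063, 0.4226, 0.0000] o=[0.3127, 0.6707, 0.2200] → [0.2711, 0.5814, 1.3737, -0.9063, 0.4226, 0.0000]
J3: z=[-0.9063, 0.4226, 0.0000] o=[-0.0791, 0.3982, 0.5198] → [0.1444, 0.3097, 0.9611, -0.9063, 0.4226, 0.0000]
J4: z=[-0.9063, 0.4226, 0.0000] o=[-0.2390, 0.0554, 0.3895] → [0.1995, 0.4278, 0.5829, -0.9063, 0.4226, 0.0000]
V = J·q̇ = [0.2452, 0.0715, 0.7783, -0.7441, 0.3470, 0.3030]

0.2452 0.0715 0.7783 -0.7441 0.3470 0.3030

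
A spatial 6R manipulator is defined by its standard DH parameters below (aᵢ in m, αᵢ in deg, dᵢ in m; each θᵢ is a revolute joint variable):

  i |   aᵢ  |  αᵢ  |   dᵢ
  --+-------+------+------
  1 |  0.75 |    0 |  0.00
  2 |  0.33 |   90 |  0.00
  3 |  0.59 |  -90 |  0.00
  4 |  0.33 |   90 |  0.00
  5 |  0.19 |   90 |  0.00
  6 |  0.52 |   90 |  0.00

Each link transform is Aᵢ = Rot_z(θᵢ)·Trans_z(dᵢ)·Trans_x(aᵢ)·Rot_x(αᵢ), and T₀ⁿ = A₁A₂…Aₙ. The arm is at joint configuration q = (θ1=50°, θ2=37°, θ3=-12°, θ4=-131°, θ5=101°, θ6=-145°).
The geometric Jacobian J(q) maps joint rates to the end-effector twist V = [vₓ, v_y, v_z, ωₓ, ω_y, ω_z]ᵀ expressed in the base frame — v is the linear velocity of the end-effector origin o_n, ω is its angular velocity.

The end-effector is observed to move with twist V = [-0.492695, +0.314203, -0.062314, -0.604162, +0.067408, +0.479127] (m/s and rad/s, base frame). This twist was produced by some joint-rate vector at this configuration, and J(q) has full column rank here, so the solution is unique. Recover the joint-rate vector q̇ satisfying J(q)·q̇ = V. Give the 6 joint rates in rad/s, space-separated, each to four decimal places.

0.5840 -0.4300 0.1070 0.4260 0.4930 -0.5270

o_n = [1.0040, 1.3868, -0.3449]
J₁: ẑ×o_n = [-1.3868, 1.0040, 0.0000], ω = ẑ
J2: z=[0.0000, 0.0000, 1.0000] o=[0.4821, 0.5745, 0.0000] → [-0.8123, 0.5219, 0.0000, 0.0000, 0.0000, 1.0000]
J3: z=[0.9986, -0.0523, 0.0000] o=[0.4994, 0.9041, 0.0000] → [0.0180, 0.3444, 0.5085, 0.9986, -0.0523, 0.0000]
J4: z=[0.0109, 0.2076, 0.9781] o=[0.5296, 1.4804, -0.1227] → [0.0454, 0.4665, -0.0995, 0.0109, 0.2076, 0.9781]
J5: z=[-0.6938, -0.7029, 0.1569] o=[0.7672, 1.2559, -0.0777] → [0.1673, -0.1482, 0.0756, -0.6938, -0.7029, 0.1569]
J6: z=[0.7089, -0.6282, 0.3205] o=[0.7431, 1.3193, 0.0998] → [0.2577, 0.3989, 0.2118, 0.7089, -0.6282, 0.3205]
q̇ = J⁺·V = [0.5840, -0.4300, 0.1070, 0.4260, 0.4930, -0.5270]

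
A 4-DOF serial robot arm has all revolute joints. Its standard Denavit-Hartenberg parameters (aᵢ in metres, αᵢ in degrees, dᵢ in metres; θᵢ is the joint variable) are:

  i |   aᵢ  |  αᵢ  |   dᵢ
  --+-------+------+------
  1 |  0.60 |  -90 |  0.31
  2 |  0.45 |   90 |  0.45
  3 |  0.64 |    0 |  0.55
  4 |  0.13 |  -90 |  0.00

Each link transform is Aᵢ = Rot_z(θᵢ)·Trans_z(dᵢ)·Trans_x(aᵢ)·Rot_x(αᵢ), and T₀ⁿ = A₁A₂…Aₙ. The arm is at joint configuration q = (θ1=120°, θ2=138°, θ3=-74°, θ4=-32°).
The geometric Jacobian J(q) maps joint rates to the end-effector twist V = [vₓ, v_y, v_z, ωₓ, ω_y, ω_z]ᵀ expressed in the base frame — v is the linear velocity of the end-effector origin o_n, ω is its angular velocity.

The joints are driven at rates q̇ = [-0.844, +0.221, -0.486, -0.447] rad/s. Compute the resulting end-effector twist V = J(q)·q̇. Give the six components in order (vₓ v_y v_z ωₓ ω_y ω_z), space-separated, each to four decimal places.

0.4889 0.1510 0.2937 0.1208 -0.6512 -0.1506

o_n = [-0.0133, 0.6033, -0.4939]
J₁: ẑ×o_n = [-0.6033, -0.0133, 0.0000], ω = ẑ
J2: z=[-0.8660, -0.5000, 0.0000] o=[-0.3000, 0.5196, 0.3100] → [0.4020, -0.6962, 0.0709, -0.8660, -0.5000, 0.0000]
J3: z=[-0.3346, 0.5795, -0.7431] o=[-0.5225, 0.0050, 0.0089] → [0.1533, -0.5466, -0.4953, -0.3346, 0.5795, -0.7431]
J4: z=[-0.3346, 0.5795, -0.7431] o=[-0.1082, 0.5178, -0.5179] → [0.0775, -0.0625, -0.0836, -0.3346, 0.5795, -0.7431]
V = J·q̇ = [0.4889, 0.1510, 0.2937, 0.1208, -0.6512, -0.1506]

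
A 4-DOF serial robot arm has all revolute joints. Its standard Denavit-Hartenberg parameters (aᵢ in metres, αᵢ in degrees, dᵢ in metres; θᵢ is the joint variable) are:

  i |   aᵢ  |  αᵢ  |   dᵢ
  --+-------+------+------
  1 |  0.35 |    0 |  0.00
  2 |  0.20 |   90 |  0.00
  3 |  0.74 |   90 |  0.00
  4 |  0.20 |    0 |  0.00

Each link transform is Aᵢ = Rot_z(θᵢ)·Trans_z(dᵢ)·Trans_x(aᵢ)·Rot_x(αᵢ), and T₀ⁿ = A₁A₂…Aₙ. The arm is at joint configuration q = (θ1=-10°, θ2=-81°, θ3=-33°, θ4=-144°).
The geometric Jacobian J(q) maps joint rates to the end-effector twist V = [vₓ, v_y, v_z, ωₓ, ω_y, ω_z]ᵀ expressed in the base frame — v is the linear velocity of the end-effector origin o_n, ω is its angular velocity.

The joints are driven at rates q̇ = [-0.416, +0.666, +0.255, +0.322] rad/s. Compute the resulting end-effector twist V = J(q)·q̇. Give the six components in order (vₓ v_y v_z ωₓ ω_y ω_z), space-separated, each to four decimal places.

0.1966 -0.2299 0.1030 -0.2519 0.1798 -0.0201

o_n = [0.4503, -0.7476, -0.3149]
J₁: ẑ×o_n = [0.7476, 0.4503, -0.0000], ω = ẑ
J2: z=[0.0000, 0.0000, 1.0000] o=[0.3447, -0.0608, 0.0000] → [0.6869, 0.1056, -0.0000, 0.0000, 0.0000, 1.0000]
J3: z=[-0.9998, 0.0175, 0.0000] o=[0.3412, -0.2607, 0.0000] → [-0.0055, -0.3149, 0.4849, -0.9998, 0.0175, 0.0000]
J4: z=[0.0095, 0.5446, -0.8387] o=[0.3304, -0.8813, -0.4030] → [0.1601, -0.1014, -0.0640, 0.0095, 0.5446, -0.8387]
V = J·q̇ = [0.1966, -0.2299, 0.1030, -0.2519, 0.1798, -0.0201]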